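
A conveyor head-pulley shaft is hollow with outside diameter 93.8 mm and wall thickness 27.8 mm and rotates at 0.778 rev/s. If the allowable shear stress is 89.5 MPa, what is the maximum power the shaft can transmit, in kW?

J = π(d_o⁴ − d_i⁴)/32 = π(0.0938⁴ − 0.0382⁴)/32 = 7.391×10^-6 m⁴.
T_max = τ_allow·J/r = 8.95×10^7 × 7.391×10^-6 / 0.0469 = 14100 N·m.
ω = 2π·0.778 = 4.888 rad/s, so P_max = T_max·ω = 6.895×10^4 W.

68.9 kW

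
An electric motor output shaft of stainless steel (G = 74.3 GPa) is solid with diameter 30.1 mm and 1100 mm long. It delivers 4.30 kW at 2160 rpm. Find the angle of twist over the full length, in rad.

ω = 2π·2160/60 = 226.2 rad/s, so T = P/ω = 4.30×10³ / 226.2 = 19.01 N·m.
J = πd⁴/32 = π(0.0301)⁴/32 = 8.059×10^-8 m⁴.
θ = T·L/(G·J) = 19.01 × 1.10 / (74.3×10⁹ × 8.059×10^-8) = 3.492×10^-3 rad.

0.00349 rad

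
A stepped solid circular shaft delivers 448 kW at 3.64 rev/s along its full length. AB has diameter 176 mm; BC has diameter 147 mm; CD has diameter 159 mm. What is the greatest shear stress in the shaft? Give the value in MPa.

ω = 2π·3.64 = 22.87 rad/s, so T = P/ω = 448×10³ / 22.87 = 19590 N·m.
Under the same torque, τ_max = 16T/(πd³) is largest where d is smallest — segment BC (d = 147 mm).
τ_max = 16·19590/(π·(0.147)³) = 3.141×10^7 Pa.

31.4 MPa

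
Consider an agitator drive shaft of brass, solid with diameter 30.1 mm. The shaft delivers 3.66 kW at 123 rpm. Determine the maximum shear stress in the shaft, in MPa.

ω = 2π·123/60 = 12.88 rad/s, so T = P/ω = 3.66×10³ / 12.88 = 284.1 N·m.
J = πd⁴/32 = π(0.0301)⁴/32 = 8.059×10^-8 m⁴.
τ_max = T·r/J = 284.1 × 0.0151 / 8.059×10^-8 = 5.307×10^7 Pa.

53.1 MPa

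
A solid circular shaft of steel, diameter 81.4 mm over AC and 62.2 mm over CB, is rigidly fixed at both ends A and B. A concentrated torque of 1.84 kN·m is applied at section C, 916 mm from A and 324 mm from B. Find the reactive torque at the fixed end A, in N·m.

937 N·m

Compatibility: T_A·a/J_AC = T_B·b/J_CB with T_A + T_B = T₀.
J_AC = 4.31×10^-6 m⁴, J_CB = 1.47×10^-6 m⁴, so T_A = T₀·(J_AC/a)/((J_AC/a)+(J_CB/b)) = 936.9 N·m, T_B = 903.1 N·m.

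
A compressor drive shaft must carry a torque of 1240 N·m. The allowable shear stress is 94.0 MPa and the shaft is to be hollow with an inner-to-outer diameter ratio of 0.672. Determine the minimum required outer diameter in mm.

For a hollow shaft with d_i/d_o = 0.672: τ_max = 16T/(π d_o³ (1−k⁴)), so d_o = [16T/(π τ_allow (1−k⁴))]^(1/3) = [16·1240/(π·9.40×10^7·0.7961)]^(1/3) = 0.04386 m.

43.9 mm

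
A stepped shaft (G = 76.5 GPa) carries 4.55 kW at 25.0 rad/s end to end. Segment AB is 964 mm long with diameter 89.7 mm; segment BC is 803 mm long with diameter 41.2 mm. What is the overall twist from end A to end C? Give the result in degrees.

0.408°

ω = 25.0 rad/s, so T = P/ω = 4.55×10³ / 25.00 = 182.0 N·m.
J_AB = π(0.0897)⁴/32 = 6.36×10^-6 m⁴; J_BC = π(0.0412)⁴/32 = 2.83×10^-7 m⁴.
θ = (T/G)·Σ L_i/J_i = (182.0/76.5×10⁹)·(0.964/6.36×10^-6 + 0.803/2.83×10^-7) = 7.114×10^-3 rad.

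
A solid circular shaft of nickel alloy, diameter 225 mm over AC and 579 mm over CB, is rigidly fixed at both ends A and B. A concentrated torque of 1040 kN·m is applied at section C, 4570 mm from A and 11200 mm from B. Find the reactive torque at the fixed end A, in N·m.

Compatibility: T_A·a/J_AC = T_B·b/J_CB with T_A + T_B = T₀.
J_AC = 2.52×10^-4 m⁴, J_CB = 0.0110 m⁴, so T_A = T₀·(J_AC/a)/((J_AC/a)+(J_CB/b)) = 55050 N·m, T_B = 985000 N·m.

55000 N·m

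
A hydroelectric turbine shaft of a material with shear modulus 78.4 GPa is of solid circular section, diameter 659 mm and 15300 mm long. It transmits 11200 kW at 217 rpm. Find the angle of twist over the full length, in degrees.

ω = 2π·217/60 = 22.72 rad/s, so T = P/ω = 11200×10³ / 22.72 = 492900 N·m.
J = πd⁴/32 = π(0.659)⁴/32 = 0.01852 m⁴.
θ = T·L/(G·J) = 492900 × 15.3 / (78.4×10⁹ × 0.01852) = 5.195×10^-3 rad.

0.298°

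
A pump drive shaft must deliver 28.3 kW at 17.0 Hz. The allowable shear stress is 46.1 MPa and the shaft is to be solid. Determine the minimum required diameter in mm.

ω = 2π·17.0 = 106.8 rad/s, so T = P/ω = 28.3×10³ / 106.8 = 264.9 N·m.
For a solid shaft τ_max = 16T/(πd³), so d = (16T/(π τ_allow))^(1/3) = (16·264.9/(π·4.61×10^7))^(1/3) = 0.03082 m.

30.8 mm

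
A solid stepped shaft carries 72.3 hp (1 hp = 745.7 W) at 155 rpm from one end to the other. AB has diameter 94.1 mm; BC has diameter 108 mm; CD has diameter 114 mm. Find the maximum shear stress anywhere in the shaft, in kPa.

ω = 2π·155/60 = 16.23 rad/s, so T = P/ω = 72.3×745.7 / 16.23 = 3322 N·m.
Under the same torque, τ_max = 16T/(πd³) is largest where d is smallest — segment AB (d = 94.1 mm).
τ_max = 16·3322/(π·(0.0941)³) = 2.030×10^7 Pa.

20300 kPa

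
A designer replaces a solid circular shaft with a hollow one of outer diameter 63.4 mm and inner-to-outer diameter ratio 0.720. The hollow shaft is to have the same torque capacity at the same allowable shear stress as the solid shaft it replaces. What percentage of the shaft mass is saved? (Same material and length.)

40.7 %

Equal τ_max and T ⇒ the solid shaft needs d_s³ = d_o³(1−k⁴), so d_s = 63.4·(1−0.720⁴)^(1/3) = 57.12 mm.
Area ratio A_h/A_s = d_o²(1−k²)/d_s² = (1−k²)/(1−k⁴)^(2/3) = 0.5933.
Mass saving = 1 − 0.5933 = 40.7 %.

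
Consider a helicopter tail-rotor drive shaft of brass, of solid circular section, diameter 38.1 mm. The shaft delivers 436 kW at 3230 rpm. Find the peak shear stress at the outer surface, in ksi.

17.2 ksi

ω = 2π·3230/60 = 338.2 rad/s, so T = P/ω = 436×10³ / 338.2 = 1289 N·m.
J = πd⁴/32 = π(0.0381)⁴/32 = 2.069×10^-7 m⁴.
τ_max = T·r/J = 1289 × 0.0191 / 2.069×10^-7 = 1.187×10^8 Pa.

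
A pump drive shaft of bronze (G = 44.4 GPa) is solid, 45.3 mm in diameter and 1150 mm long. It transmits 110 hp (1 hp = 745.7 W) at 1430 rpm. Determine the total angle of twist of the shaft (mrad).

34.3 mrad

ω = 2π·1430/60 = 149.7 rad/s, so T = P/ω = 110×745.7 / 149.7 = 547.8 N·m.
J = πd⁴/32 = π(0.0453)⁴/32 = 4.134×10^-7 m⁴.
θ = T·L/(G·J) = 547.8 × 1.15 / (44.4×10⁹ × 4.134×10^-7) = 0.03432 rad.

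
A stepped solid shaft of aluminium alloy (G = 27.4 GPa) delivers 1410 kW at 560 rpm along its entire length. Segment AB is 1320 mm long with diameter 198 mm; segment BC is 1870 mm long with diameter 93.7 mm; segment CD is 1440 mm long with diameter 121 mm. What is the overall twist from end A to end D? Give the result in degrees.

16.3°

ω = 2π·560/60 = 58.64 rad/s, so T = P/ω = 1410×10³ / 58.64 = 24040 N·m.
J_AB = π(0.198)⁴/32 = 1.51×10^-4 m⁴; J_BC = π(0.0937)⁴/32 = 7.57×10^-6 m⁴; J_CD = π(0.121)⁴/32 = 2.10×10^-5 m⁴.
θ = (T/G)·Σ L_i/J_i = (24040/27.4×10⁹)·(1.32/1.51×10^-4 + 1.87/7.57×10^-6 + 1.44/2.10×10^-5) = 0.2846 rad.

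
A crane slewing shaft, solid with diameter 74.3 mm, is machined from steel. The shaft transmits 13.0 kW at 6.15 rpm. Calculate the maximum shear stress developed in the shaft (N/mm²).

ω = 2π·6.15/60 = 0.6440 rad/s, so T = P/ω = 13.0×10³ / 0.6440 = 20190 N·m.
J = πd⁴/32 = π(0.0743)⁴/32 = 2.992×10^-6 m⁴.
τ_max = T·r/J = 20190 × 0.0371 / 2.992×10^-6 = 2.506×10^8 Pa.

251 N/mm²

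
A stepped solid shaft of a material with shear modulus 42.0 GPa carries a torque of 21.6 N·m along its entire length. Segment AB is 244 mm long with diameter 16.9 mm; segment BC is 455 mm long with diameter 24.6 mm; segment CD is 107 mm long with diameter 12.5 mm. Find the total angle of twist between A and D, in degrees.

2.59°

J_AB = π(0.0169)⁴/32 = 8.01×10^-9 m⁴; J_BC = π(0.0246)⁴/32 = 3.60×10^-8 m⁴; J_CD = π(0.0125)⁴/32 = 2.40×10^-9 m⁴.
θ = (T/G)·Σ L_i/J_i = (21.60/42.0×10⁹)·(0.244/8.01×10^-9 + 0.455/3.60×10^-8 + 0.107/2.40×10^-9) = 0.04514 rad.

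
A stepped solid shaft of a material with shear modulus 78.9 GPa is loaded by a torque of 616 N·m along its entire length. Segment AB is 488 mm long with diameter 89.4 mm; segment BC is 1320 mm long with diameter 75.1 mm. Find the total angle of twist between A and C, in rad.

0.00391 rad

J_AB = π(0.0894)⁴/32 = 6.27×10^-6 m⁴; J_BC = π(0.0751)⁴/32 = 3.12×10^-6 m⁴.
θ = (T/G)·Σ L_i/J_i = (616.0/78.9×10⁹)·(0.488/6.27×10^-6 + 1.32/3.12×10^-6) = 3.908×10^-3 rad.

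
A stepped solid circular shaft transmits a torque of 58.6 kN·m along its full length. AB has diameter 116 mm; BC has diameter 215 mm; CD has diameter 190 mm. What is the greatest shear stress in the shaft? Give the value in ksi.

27.7 ksi

Under the same torque, τ_max = 16T/(πd³) is largest where d is smallest — segment AB (d = 116 mm).
τ_max = 16·58600/(π·(0.116)³) = 1.912×10^8 Pa.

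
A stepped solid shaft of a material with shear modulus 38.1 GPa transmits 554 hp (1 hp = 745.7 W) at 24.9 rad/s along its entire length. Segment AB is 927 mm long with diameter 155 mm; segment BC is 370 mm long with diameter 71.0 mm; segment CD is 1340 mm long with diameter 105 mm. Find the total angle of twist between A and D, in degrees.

ω = 24.9 rad/s, so T = P/ω = 554×745.7 / 24.90 = 16590 N·m.
J_AB = π(0.155)⁴/32 = 5.67×10^-5 m⁴; J_BC = π(0.0710)⁴/32 = 2.49×10^-6 m⁴; J_CD = π(0.105)⁴/32 = 1.19×10^-5 m⁴.
θ = (T/G)·Σ L_i/J_i = (16590/38.1×10⁹)·(0.927/5.67×10^-5 + 0.370/2.49×10^-6 + 1.34/1.19×10^-5) = 0.1206 rad.

6.91°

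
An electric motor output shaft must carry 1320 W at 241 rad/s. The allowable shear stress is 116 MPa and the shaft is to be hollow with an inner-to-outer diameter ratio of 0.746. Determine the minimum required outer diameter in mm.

ω = 241 rad/s, so T = P/ω = 1320 / 241.0 = 5.477 N·m.
For a hollow shaft with d_i/d_o = 0.746: τ_max = 16T/(π d_o³ (1−k⁴)), so d_o = [16T/(π τ_allow (1−k⁴))]^(1/3) = [16·5.477/(π·1.16×10^8·0.6903)]^(1/3) = 0.007036 m.

7.04 mm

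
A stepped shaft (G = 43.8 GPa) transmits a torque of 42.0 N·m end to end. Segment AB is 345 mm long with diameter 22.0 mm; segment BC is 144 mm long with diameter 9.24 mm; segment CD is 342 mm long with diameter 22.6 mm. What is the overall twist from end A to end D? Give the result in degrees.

J_AB = π(0.0220)⁴/32 = 2.30×10^-8 m⁴; J_BC = π(0.00924)⁴/32 = 7.16×10^-10 m⁴; J_CD = π(0.0226)⁴/32 = 2.56×10^-8 m⁴.
θ = (T/G)·Σ L_i/J_i = (42.00/43.8×10⁹)·(0.345/2.30×10^-8 + 0.144/7.16×10^-10 + 0.342/2.56×10^-8) = 0.2201 rad.

12.6°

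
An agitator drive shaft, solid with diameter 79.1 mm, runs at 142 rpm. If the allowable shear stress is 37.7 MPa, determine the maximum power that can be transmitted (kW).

54.5 kW

J = πd⁴/32 = π(0.0791)⁴/32 = 3.843×10^-6 m⁴.
T_max = τ_allow·J/r = 3.77×10^7 × 3.843×10^-6 / 0.0395 = 3664 N·m.
ω = 2π·142/60 = 14.87 rad/s, so P_max = T_max·ω = 5.448×10^4 W.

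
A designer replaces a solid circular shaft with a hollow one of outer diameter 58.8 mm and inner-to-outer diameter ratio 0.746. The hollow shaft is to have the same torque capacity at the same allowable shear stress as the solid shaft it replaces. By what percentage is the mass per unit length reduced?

Equal τ_max and T ⇒ the solid shaft needs d_s³ = d_o³(1−k⁴), so d_s = 58.8·(1−0.746⁴)^(1/3) = 51.97 mm.
Area ratio A_h/A_s = d_o²(1−k²)/d_s² = (1−k²)/(1−k⁴)^(2/3) = 0.5678.
Mass saving = 1 − 0.5678 = 43.2 %.

43.2 %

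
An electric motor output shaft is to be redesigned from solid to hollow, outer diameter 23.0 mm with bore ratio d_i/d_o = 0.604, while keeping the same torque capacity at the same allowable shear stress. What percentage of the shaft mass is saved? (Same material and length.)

Equal τ_max and T ⇒ the solid shaft needs d_s³ = d_o³(1−k⁴), so d_s = 23.0·(1−0.604⁴)^(1/3) = 21.93 mm.
Area ratio A_h/A_s = d_o²(1−k²)/d_s² = (1−k²)/(1−k⁴)^(2/3) = 0.6986.
Mass saving = 1 − 0.6986 = 30.1 %.

30.1 %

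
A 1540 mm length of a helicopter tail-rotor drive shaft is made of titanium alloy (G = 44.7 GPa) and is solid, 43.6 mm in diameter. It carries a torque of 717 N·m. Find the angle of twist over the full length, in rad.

J = πd⁴/32 = π(0.0436)⁴/32 = 3.548×10^-7 m⁴.
θ = T·L/(G·J) = 717.0 × 1.54 / (44.7×10⁹ × 3.548×10^-7) = 0.06963 rad.

0.0696 rad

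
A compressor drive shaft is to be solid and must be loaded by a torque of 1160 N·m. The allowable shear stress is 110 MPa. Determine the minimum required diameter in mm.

For a solid shaft τ_max = 16T/(πd³), so d = (16T/(π τ_allow))^(1/3) = (16·1160/(π·1.10×10^8))^(1/3) = 0.03773 m.

37.7 mm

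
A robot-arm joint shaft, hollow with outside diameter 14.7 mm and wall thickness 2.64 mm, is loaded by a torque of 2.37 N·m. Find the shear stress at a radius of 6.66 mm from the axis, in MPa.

J = π(d_o⁴ − d_i⁴)/32 = π(0.0147⁴ − 0.00942⁴)/32 = 3.811×10^-9 m⁴.
Shear stress varies linearly with radius: τ = T·r/J = 2.370 × 0.00666 / 3.811×10^-9 = 4.142×10^6 Pa.

4.14 MPa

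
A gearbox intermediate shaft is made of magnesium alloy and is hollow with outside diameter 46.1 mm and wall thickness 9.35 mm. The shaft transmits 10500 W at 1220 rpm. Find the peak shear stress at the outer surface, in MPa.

4.88 MPa

ω = 2π·1220/60 = 127.8 rad/s, so T = P/ω = 10500 / 127.8 = 82.19 N·m.
J = π(d_o⁴ − d_i⁴)/32 = π(0.0461⁴ − 0.0274⁴)/32 = 3.881×10^-7 m⁴.
τ_max = T·r/J = 82.19 × 0.0231 / 3.881×10^-7 = 4.882×10^6 Pa.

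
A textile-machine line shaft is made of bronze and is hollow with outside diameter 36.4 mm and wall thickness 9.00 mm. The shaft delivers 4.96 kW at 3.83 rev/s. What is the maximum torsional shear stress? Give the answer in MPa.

23.3 MPa

ω = 2π·3.83 = 24.06 rad/s, so T = P/ω = 4.96×10³ / 24.06 = 206.1 N·m.
J = π(d_o⁴ − d_i⁴)/32 = π(0.0364⁴ − 0.0184⁴)/32 = 1.611×10^-7 m⁴.
τ_max = T·r/J = 206.1 × 0.0182 / 1.611×10^-7 = 2.329×10^7 Pa.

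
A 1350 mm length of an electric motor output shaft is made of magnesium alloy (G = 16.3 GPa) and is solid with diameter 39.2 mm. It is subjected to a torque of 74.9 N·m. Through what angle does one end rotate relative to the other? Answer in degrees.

J = πd⁴/32 = π(0.0392)⁴/32 = 2.318×10^-7 m⁴.
θ = T·L/(G·J) = 74.90 × 1.35 / (16.3×10⁹ × 2.318×10^-7) = 0.02676 rad.

1.53°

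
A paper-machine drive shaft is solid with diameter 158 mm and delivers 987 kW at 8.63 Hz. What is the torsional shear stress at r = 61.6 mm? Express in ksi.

ω = 2π·8.63 = 54.22 rad/s, so T = P/ω = 987×10³ / 54.22 = 18200 N·m.
J = πd⁴/32 = π(0.158)⁴/32 = 6.118×10^-5 m⁴.
Shear stress varies linearly with radius: τ = T·r/J = 18200 × 0.0616 / 6.118×10^-5 = 1.833×10^7 Pa.

2.66 ksi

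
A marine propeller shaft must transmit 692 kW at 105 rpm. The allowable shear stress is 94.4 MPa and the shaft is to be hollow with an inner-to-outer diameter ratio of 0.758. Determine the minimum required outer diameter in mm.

172 mm

ω = 2π·105/60 = 11.00 rad/s, so T = P/ω = 692×10³ / 11.00 = 62930 N·m.
For a hollow shaft with d_i/d_o = 0.758: τ_max = 16T/(π d_o³ (1−k⁴)), so d_o = [16T/(π τ_allow (1−k⁴))]^(1/3) = [16·62930/(π·9.44×10^7·0.6699)]^(1/3) = 0.1718 m.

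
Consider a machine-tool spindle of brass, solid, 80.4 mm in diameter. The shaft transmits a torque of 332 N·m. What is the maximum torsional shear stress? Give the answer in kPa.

J = πd⁴/32 = π(0.0804)⁴/32 = 4.102×10^-6 m⁴.
τ_max = T·r/J = 332.0 × 0.0402 / 4.102×10^-6 = 3.253×10^6 Pa.

3250 kPa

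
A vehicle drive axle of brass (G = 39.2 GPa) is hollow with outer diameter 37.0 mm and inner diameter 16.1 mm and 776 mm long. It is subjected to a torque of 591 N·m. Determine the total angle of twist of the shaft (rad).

0.0659 rad

J = π(d_o⁴ − d_i⁴)/32 = π(0.0370⁴ − 0.0161⁴)/32 = 1.774×10^-7 m⁴.
θ = T·L/(G·J) = 591.0 × 0.776 / (39.2×10⁹ × 1.774×10^-7) = 0.06595 rad.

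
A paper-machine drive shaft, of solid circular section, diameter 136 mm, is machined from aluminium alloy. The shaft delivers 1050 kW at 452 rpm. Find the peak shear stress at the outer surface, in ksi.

6.51 ksi

ω = 2π·452/60 = 47.33 rad/s, so T = P/ω = 1050×10³ / 47.33 = 22180 N·m.
J = πd⁴/32 = π(0.136)⁴/32 = 3.359×10^-5 m⁴.
τ_max = T·r/J = 22180 × 0.0680 / 3.359×10^-5 = 4.491×10^7 Pa.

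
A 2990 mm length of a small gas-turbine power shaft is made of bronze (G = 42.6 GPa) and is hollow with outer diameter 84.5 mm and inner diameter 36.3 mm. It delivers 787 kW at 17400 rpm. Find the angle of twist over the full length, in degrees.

ω = 2π·17400/60 = 1822 rad/s, so T = P/ω = 787×10³ / 1822 = 431.9 N·m.
J = π(d_o⁴ − d_i⁴)/32 = π(0.0845⁴ − 0.0363⁴)/32 = 4.835×10^-6 m⁴.
θ = T·L/(G·J) = 431.9 × 2.99 / (42.6×10⁹ × 4.835×10^-6) = 6.270×10^-3 rad.

0.359°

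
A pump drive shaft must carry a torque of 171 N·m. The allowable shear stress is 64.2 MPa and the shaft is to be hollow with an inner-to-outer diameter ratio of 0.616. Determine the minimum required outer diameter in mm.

For a hollow shaft with d_i/d_o = 0.616: τ_max = 16T/(π d_o³ (1−k⁴)), so d_o = [16T/(π τ_allow (1−k⁴))]^(1/3) = [16·171.0/(π·6.42×10^7·0.8560)]^(1/3) = 0.02512 m.

25.1 mm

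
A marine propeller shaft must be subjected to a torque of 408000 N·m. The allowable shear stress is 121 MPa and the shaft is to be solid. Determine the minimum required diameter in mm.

258 mm

For a solid shaft τ_max = 16T/(πd³), so d = (16T/(π τ_allow))^(1/3) = (16·408000/(π·1.21×10^8))^(1/3) = 0.2580 m.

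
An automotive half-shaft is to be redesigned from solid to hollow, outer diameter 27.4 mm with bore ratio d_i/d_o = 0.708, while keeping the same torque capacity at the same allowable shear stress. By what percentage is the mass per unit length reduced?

Equal τ_max and T ⇒ the solid shaft needs d_s³ = d_o³(1−k⁴), so d_s = 27.4·(1−0.708⁴)^(1/3) = 24.88 mm.
Area ratio A_h/A_s = d_o²(1−k²)/d_s² = (1−k²)/(1−k⁴)^(2/3) = 0.6049.
Mass saving = 1 − 0.6049 = 39.5 %.

39.5 %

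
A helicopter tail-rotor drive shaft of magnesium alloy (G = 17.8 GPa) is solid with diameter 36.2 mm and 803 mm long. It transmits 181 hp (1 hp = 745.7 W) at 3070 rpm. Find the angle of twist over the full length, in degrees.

ω = 2π·3070/60 = 321.5 rad/s, so T = P/ω = 181×745.7 / 321.5 = 419.8 N·m.
J = πd⁴/32 = π(0.0362)⁴/32 = 1.686×10^-7 m⁴.
θ = T·L/(G·J) = 419.8 × 0.803 / (17.8×10⁹ × 1.686×10^-7) = 0.1123 rad.

6.44°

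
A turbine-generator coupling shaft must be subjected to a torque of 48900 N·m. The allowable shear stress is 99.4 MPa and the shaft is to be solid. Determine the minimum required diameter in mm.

136 mm

For a solid shaft τ_max = 16T/(πd³), so d = (16T/(π τ_allow))^(1/3) = (16·48900/(π·9.94×10^7))^(1/3) = 0.1358 m.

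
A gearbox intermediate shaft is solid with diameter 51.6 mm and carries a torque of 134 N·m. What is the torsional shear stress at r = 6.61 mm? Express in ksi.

J = πd⁴/32 = π(0.0516)⁴/32 = 6.960×10^-7 m⁴.
Shear stress varies linearly with radius: τ = T·r/J = 134.0 × 0.00661 / 6.960×10^-7 = 1.273×10^6 Pa.

0.185 ksi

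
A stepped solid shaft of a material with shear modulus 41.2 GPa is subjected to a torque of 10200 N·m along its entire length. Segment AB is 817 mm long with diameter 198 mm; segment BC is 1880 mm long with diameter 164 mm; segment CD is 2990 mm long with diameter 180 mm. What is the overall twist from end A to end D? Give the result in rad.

0.0151 rad

J_AB = π(0.198)⁴/32 = 1.51×10^-4 m⁴; J_BC = π(0.164)⁴/32 = 7.10×10^-5 m⁴; J_CD = π(0.180)⁴/32 = 1.03×10^-4 m⁴.
θ = (T/G)·Σ L_i/J_i = (10200/41.2×10⁹)·(0.817/1.51×10^-4 + 1.88/7.10×10^-5 + 2.99/1.03×10^-4) = 0.01508 rad.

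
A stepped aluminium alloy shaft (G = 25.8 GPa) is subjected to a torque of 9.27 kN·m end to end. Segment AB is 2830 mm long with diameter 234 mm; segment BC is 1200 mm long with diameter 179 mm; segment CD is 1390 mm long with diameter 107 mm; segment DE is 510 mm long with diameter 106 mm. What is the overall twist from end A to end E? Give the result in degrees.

3.51°

J_AB = π(0.234)⁴/32 = 2.94×10^-4 m⁴; J_BC = π(0.179)⁴/32 = 1.01×10^-4 m⁴; J_CD = π(0.107)⁴/32 = 1.29×10^-5 m⁴; J_DE = π(0.106)⁴/32 = 1.24×10^-5 m⁴.
θ = (T/G)·Σ L_i/J_i = (9270/25.8×10⁹)·(2.83/2.94×10^-4 + 1.20/1.01×10^-4 + 1.39/1.29×10^-5 + 0.510/1.24×10^-5) = 0.06133 rad.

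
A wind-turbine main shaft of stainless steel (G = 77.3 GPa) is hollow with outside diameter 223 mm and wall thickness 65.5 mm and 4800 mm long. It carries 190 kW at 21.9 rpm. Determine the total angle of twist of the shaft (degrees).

ω = 2π·21.9/60 = 2.293 rad/s, so T = P/ω = 190×10³ / 2.293 = 82850 N·m.
J = π(d_o⁴ − d_i⁴)/32 = π(0.223⁴ − 0.0920⁴)/32 = 2.358×10^-4 m⁴.
θ = T·L/(G·J) = 82850 × 4.80 / (77.3×10⁹ × 2.358×10^-4) = 0.02182 rad.

1.25°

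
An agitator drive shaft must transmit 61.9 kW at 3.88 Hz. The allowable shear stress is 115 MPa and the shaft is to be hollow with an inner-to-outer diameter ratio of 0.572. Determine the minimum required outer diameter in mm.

ω = 2π·3.88 = 24.38 rad/s, so T = P/ω = 61.9×10³ / 24.38 = 2539 N·m.
For a hollow shaft with d_i/d_o = 0.572: τ_max = 16T/(π d_o³ (1−k⁴)), so d_o = [16T/(π τ_allow (1−k⁴))]^(1/3) = [16·2539/(π·1.15×10^8·0.8930)]^(1/3) = 0.05012 m.

50.1 mm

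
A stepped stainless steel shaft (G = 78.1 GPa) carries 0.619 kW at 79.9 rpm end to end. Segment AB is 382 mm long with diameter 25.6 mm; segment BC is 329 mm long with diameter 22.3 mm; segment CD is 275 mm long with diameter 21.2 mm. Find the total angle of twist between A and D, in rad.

0.0346 rad

ω = 2π·79.9/60 = 8.367 rad/s, so T = P/ω = 0.619×10³ / 8.367 = 73.98 N·m.
J_AB = π(0.0256)⁴/32 = 4.22×10^-8 m⁴; J_BC = π(0.0223)⁴/32 = 2.43×10^-8 m⁴; J_CD = π(0.0212)⁴/32 = 1.98×10^-8 m⁴.
θ = (T/G)·Σ L_i/J_i = (73.98/78.1×10⁹)·(0.382/4.22×10^-8 + 0.329/2.43×10^-8 + 0.275/1.98×10^-8) = 0.03455 rad.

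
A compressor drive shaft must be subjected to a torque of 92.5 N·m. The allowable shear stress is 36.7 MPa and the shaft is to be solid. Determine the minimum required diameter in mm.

For a solid shaft τ_max = 16T/(πd³), so d = (16T/(π τ_allow))^(1/3) = (16·92.50/(π·3.67×10^7))^(1/3) = 0.02341 m.

23.4 mm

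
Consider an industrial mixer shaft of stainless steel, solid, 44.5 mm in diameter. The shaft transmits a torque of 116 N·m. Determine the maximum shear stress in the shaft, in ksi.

J = πd⁴/32 = π(0.0445)⁴/32 = 3.850×10^-7 m⁴.
τ_max = T·r/J = 116.0 × 0.0222 / 3.850×10^-7 = 6.704×10^6 Pa.

0.972 ksi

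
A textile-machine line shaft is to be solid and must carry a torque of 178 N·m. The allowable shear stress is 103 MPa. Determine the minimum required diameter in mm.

For a solid shaft τ_max = 16T/(πd³), so d = (16T/(π τ_allow))^(1/3) = (16·178.0/(π·1.03×10^8))^(1/3) = 0.02065 m.

20.6 mm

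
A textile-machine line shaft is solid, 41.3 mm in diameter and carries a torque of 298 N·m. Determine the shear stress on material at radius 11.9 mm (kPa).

J = πd⁴/32 = π(0.0413)⁴/32 = 2.856×10^-7 m⁴.
Shear stress varies linearly with radius: τ = T·r/J = 298.0 × 0.0119 / 2.856×10^-7 = 1.242×10^7 Pa.

12400 kPa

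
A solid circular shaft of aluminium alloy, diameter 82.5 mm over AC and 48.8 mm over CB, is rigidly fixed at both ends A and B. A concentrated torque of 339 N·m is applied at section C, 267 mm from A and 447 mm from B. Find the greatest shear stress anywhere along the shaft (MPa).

Compatibility: T_A·a/J_AC = T_B·b/J_CB with T_A + T_B = T₀.
J_AC = 4.55×10^-6 m⁴, J_CB = 5.57×10^-7 m⁴, so T_A = T₀·(J_AC/a)/((J_AC/a)+(J_CB/b)) = 315.9 N·m, T_B = 23.10 N·m.
τ in each portion: τ_AC = 2.87×10^6 Pa, τ_CB = 1.01×10^6 Pa; maximum is in AC.
τ_max = T_AC·r/J = 315.9·0.0413/4.55×10^-6 = 2.865×10^6 Pa.

2.87 MPa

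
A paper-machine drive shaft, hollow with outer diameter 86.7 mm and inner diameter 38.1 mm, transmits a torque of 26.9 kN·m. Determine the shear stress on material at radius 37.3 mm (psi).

J = π(d_o⁴ − d_i⁴)/32 = π(0.0867⁴ − 0.0381⁴)/32 = 5.340×10^-6 m⁴.
Shear stress varies linearly with radius: τ = T·r/J = 26900 × 0.0373 / 5.340×10^-6 = 1.879×10^8 Pa.

27300 psi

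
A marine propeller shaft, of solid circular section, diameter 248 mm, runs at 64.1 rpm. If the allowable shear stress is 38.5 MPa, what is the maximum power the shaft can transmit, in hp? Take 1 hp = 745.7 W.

J = πd⁴/32 = π(0.248)⁴/32 = 3.714×10^-4 m⁴.
T_max = τ_allow·J/r = 3.85×10^7 × 3.714×10^-4 / 0.124 = 115300 N·m.
ω = 2π·64.1/60 = 6.713 rad/s, so P_max = T_max·ω = 7.740×10^5 W.

1040 hp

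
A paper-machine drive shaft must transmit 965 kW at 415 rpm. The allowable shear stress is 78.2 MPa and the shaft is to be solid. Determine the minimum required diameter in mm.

ω = 2π·415/60 = 43.46 rad/s, so T = P/ω = 965×10³ / 43.46 = 22200 N·m.
For a solid shaft τ_max = 16T/(πd³), so d = (16T/(π τ_allow))^(1/3) = (16·22200/(π·7.82×10^7))^(1/3) = 0.1131 m.

113 mm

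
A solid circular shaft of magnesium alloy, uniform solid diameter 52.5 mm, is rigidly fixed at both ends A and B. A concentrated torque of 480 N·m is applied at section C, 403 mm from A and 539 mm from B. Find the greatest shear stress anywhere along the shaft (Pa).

9.67e6 Pa

With uniform GJ and both ends fixed, compatibility θ_AC = θ_CB gives T_A·a = T_B·b, together with T_A + T_B = T₀.
T_A = T₀·b/(a+b) = 480.0·539/942.0 = 274.6 N·m; T_B = 205.4 N·m.
τ in each portion: τ_AC = 9.67×10^6 Pa, τ_CB = 7.23×10^6 Pa; maximum is in AC.
τ_max = T_AC·r/J = 274.6·0.0262/7.46×10^-7 = 9.667×10^6 Pa.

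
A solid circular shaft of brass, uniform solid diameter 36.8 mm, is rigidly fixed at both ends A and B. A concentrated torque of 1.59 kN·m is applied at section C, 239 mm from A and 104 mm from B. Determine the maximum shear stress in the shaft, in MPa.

With uniform GJ and both ends fixed, compatibility θ_AC = θ_CB gives T_A·a = T_B·b, together with T_A + T_B = T₀.
T_A = T₀·b/(a+b) = 1590·104/343.0 = 482.1 N·m; T_B = 1108 N·m.
τ in each portion: τ_AC = 4.93×10^7 Pa, τ_CB = 1.13×10^8 Pa; maximum is in CB.
τ_max = T_CB·r/J = 1108·0.0184/1.80×10^-7 = 1.132×10^8 Pa.

113 MPa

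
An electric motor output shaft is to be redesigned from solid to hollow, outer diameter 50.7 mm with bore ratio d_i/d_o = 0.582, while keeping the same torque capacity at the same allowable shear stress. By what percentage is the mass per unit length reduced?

28.3 %

Equal τ_max and T ⇒ the solid shaft needs d_s³ = d_o³(1−k⁴), so d_s = 50.7·(1−0.582⁴)^(1/3) = 48.68 mm.
Area ratio A_h/A_s = d_o²(1−k²)/d_s² = (1−k²)/(1−k⁴)^(2/3) = 0.7172.
Mass saving = 1 − 0.7172 = 28.3 %.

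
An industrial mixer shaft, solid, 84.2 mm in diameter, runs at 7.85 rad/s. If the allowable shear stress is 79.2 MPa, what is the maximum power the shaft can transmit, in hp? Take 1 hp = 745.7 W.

97.7 hp

J = πd⁴/32 = π(0.0842)⁴/32 = 4.935×10^-6 m⁴.
T_max = τ_allow·J/r = 7.92×10^7 × 4.935×10^-6 / 0.0421 = 9283 N·m.
ω = 7.85 rad/s, so P_max = T_max·ω = 7.287×10^4 W.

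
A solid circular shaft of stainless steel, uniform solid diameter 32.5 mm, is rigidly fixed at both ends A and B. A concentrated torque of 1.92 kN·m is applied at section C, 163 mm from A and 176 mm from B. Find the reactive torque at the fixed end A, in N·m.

With uniform GJ and both ends fixed, compatibility θ_AC = θ_CB gives T_A·a = T_B·b, together with T_A + T_B = T₀.
T_A = T₀·b/(a+b) = 1920·176/339.0 = 996.8 N·m; T_B = 923.2 N·m.

997 N·m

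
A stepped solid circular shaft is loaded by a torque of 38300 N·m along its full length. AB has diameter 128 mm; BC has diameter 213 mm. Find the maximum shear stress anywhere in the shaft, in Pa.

Under the same torque, τ_max = 16T/(πd³) is largest where d is smallest — segment AB (d = 128 mm).
τ_max = 16·38300/(π·(0.128)³) = 9.301×10^7 Pa.

9.30e7 Pa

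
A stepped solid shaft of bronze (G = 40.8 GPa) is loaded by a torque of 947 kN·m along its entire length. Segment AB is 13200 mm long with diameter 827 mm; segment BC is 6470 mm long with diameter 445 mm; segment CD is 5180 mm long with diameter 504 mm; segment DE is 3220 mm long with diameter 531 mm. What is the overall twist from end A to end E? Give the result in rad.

0.0742 rad

J_AB = π(0.827)⁴/32 = 0.0459 m⁴; J_BC = π(0.445)⁴/32 = 3.85×10^-3 m⁴; J_CD = π(0.504)⁴/32 = 6.33×10^-3 m⁴; J_DE = π(0.531)⁴/32 = 7.81×10^-3 m⁴.
θ = (T/G)·Σ L_i/J_i = (947000/40.8×10⁹)·(13.2/0.0459 + 6.47/3.85×10^-3 + 5.18/6.33×10^-3 + 3.22/7.81×10^-3) = 0.07424 rad.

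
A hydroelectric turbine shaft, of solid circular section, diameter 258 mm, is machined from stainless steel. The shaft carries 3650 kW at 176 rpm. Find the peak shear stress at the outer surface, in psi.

ω = 2π·176/60 = 18.43 rad/s, so T = P/ω = 3650×10³ / 18.43 = 198000 N·m.
J = πd⁴/32 = π(0.258)⁴/32 = 4.350×10^-4 m⁴.
τ_max = T·r/J = 198000 × 0.129 / 4.350×10^-4 = 5.873×10^7 Pa.

8520 psi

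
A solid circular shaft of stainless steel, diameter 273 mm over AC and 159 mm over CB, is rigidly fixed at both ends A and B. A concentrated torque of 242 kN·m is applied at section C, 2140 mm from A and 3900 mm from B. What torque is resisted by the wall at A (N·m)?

Compatibility: T_A·a/J_AC = T_B·b/J_CB with T_A + T_B = T₀.
J_AC = 5.45×10^-4 m⁴, J_CB = 6.27×10^-5 m⁴, so T_A = T₀·(J_AC/a)/((J_AC/a)+(J_CB/b)) = 227600 N·m, T_B = 14370 N·m.

228000 N·m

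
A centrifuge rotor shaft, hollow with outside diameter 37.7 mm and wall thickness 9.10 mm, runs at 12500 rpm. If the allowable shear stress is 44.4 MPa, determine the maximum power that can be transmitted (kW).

568 kW

J = π(d_o⁴ − d_i⁴)/32 = π(0.0377⁴ − 0.0195⁴)/32 = 1.841×10^-7 m⁴.
T_max = τ_allow·J/r = 4.44×10^7 × 1.841×10^-7 / 0.0189 = 433.7 N·m.
ω = 2π·12500/60 = 1309 rad/s, so P_max = T_max·ω = 5.677×10^5 W.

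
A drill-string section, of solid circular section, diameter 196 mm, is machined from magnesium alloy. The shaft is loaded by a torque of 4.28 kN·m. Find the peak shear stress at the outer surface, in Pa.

2.89e6 Pa

J = πd⁴/32 = π(0.196)⁴/32 = 1.449×10^-4 m⁴.
τ_max = T·r/J = 4280 × 0.0980 / 1.449×10^-4 = 2.895×10^6 Pa.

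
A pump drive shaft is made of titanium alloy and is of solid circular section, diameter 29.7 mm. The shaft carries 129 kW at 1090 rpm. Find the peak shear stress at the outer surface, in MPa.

220 MPa

ω = 2π·1090/60 = 114.1 rad/s, so T = P/ω = 129×10³ / 114.1 = 1130 N·m.
J = πd⁴/32 = π(0.0297)⁴/32 = 7.639×10^-8 m⁴.
τ_max = T·r/J = 1130 × 0.0149 / 7.639×10^-8 = 2.197×10^8 Pa.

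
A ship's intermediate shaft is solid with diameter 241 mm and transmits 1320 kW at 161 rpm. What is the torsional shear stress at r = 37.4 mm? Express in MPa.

8.84 MPa

ω = 2π·161/60 = 16.86 rad/s, so T = P/ω = 1320×10³ / 16.86 = 78290 N·m.
J = πd⁴/32 = π(0.241)⁴/32 = 3.312×10^-4 m⁴.
Shear stress varies linearly with radius: τ = T·r/J = 78290 × 0.0374 / 3.312×10^-4 = 8.841×10^6 Pa.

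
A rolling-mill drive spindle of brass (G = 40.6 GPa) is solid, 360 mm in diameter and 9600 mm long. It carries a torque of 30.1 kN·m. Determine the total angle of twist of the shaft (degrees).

J = πd⁴/32 = π(0.360)⁴/32 = 1.649×10^-3 m⁴.
θ = T·L/(G·J) = 30100 × 9.60 / (40.6×10⁹ × 1.649×10^-3) = 4.316×10^-3 rad.

0.247°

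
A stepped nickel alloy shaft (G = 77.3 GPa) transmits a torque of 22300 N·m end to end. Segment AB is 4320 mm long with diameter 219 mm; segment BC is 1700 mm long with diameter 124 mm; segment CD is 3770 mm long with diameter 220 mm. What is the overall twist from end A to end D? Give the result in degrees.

1.80°

J_AB = π(0.219)⁴/32 = 2.26×10^-4 m⁴; J_BC = π(0.124)⁴/32 = 2.32×10^-5 m⁴; J_CD = π(0.220)⁴/32 = 2.30×10^-4 m⁴.
θ = (T/G)·Σ L_i/J_i = (22300/77.3×10⁹)·(4.32/2.26×10^-4 + 1.70/2.32×10^-5 + 3.77/2.30×10^-4) = 0.03138 rad.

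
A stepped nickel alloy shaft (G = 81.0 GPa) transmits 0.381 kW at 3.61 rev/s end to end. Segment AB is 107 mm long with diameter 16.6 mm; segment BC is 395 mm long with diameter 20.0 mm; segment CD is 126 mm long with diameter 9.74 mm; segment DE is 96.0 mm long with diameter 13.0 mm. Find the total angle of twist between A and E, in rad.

0.0449 rad

ω = 2π·3.61 = 22.68 rad/s, so T = P/ω = 0.381×10³ / 22.68 = 16.80 N·m.
J_AB = π(0.0166)⁴/32 = 7.45×10^-9 m⁴; J_BC = π(0.0200)⁴/32 = 1.57×10^-8 m⁴; J_CD = π(0.00974)⁴/32 = 8.84×10^-10 m⁴; J_DE = π(0.0130)⁴/32 = 2.80×10^-9 m⁴.
θ = (T/G)·Σ L_i/J_i = (16.80/81.0×10⁹)·(0.107/7.45×10^-9 + 0.395/1.57×10^-8 + 0.126/8.84×10^-10 + 0.0960/2.80×10^-9) = 0.04486 rad.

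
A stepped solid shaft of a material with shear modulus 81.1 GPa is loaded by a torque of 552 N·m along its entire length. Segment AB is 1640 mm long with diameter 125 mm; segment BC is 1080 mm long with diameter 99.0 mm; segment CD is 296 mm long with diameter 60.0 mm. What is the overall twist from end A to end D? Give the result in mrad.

J_AB = π(0.125)⁴/32 = 2.40×10^-5 m⁴; J_BC = π(0.0990)⁴/32 = 9.43×10^-6 m⁴; J_CD = π(0.0600)⁴/32 = 1.27×10^-6 m⁴.
θ = (T/G)·Σ L_i/J_i = (552.0/81.1×10⁹)·(1.64/2.40×10^-5 + 1.08/9.43×10^-6 + 0.296/1.27×10^-6) = 2.829×10^-3 rad.

2.83 mrad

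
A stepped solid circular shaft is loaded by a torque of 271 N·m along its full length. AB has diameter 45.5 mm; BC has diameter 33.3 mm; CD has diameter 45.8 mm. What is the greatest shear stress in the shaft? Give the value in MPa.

Under the same torque, τ_max = 16T/(πd³) is largest where d is smallest — segment BC (d = 33.3 mm).
τ_max = 16·271.0/(π·(0.0333)³) = 3.738×10^7 Pa.

37.4 MPa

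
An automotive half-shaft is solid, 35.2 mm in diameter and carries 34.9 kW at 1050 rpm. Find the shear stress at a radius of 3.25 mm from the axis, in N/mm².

ω = 2π·1050/60 = 110.0 rad/s, so T = P/ω = 34.9×10³ / 110.0 = 317.4 N·m.
J = πd⁴/32 = π(0.0352)⁴/32 = 1.507×10^-7 m⁴.
Shear stress varies linearly with radius: τ = T·r/J = 317.4 × 0.00325 / 1.507×10^-7 = 6.844×10^6 Pa.

6.84 N/mm²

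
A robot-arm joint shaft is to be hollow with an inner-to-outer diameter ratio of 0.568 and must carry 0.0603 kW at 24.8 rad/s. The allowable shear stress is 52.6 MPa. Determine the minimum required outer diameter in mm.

ω = 24.8 rad/s, so T = P/ω = 0.0603×10³ / 24.80 = 2.431 N·m.
For a hollow shaft with d_i/d_o = 0.568: τ_max = 16T/(π d_o³ (1−k⁴)), so d_o = [16T/(π τ_allow (1−k⁴))]^(1/3) = [16·2.431/(π·5.26×10^7·0.8959)]^(1/3) = 0.006405 m.

6.41 mm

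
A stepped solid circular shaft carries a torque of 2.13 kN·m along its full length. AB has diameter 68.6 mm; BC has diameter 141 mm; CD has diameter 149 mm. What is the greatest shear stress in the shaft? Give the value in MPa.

Under the same torque, τ_max = 16T/(πd³) is largest where d is smallest — segment AB (d = 68.6 mm).
τ_max = 16·2130/(π·(0.0686)³) = 3.360×10^7 Pa.

33.6 MPa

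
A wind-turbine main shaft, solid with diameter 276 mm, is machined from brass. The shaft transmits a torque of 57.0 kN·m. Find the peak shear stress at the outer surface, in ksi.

2.00 ksi

J = πd⁴/32 = π(0.276)⁴/32 = 5.697×10^-4 m⁴.
τ_max = T·r/J = 57000 × 0.138 / 5.697×10^-4 = 1.381×10^7 Pa.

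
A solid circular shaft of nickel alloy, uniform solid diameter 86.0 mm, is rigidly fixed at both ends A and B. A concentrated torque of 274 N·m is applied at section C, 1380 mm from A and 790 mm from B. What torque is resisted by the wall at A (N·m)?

With uniform GJ and both ends fixed, compatibility θ_AC = θ_CB gives T_A·a = T_B·b, together with T_A + T_B = T₀.
T_A = T₀·b/(a+b) = 274.0·790/2170 = 99.75 N·m; T_B = 174.2 N·m.

99.8 N·m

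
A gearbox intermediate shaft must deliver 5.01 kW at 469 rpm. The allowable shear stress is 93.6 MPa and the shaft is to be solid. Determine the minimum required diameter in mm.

ω = 2π·469/60 = 49.11 rad/s, so T = P/ω = 5.01×10³ / 49.11 = 102.0 N·m.
For a solid shaft τ_max = 16T/(πd³), so d = (16T/(π τ_allow))^(1/3) = (16·102.0/(π·9.36×10^7))^(1/3) = 0.01771 m.

17.7 mm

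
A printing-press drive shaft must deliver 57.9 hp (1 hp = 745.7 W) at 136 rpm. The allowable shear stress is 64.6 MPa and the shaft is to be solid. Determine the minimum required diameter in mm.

62.1 mm

ω = 2π·136/60 = 14.24 rad/s, so T = P/ω = 57.9×745.7 / 14.24 = 3032 N·m.
For a solid shaft τ_max = 16T/(πd³), so d = (16T/(π τ_allow))^(1/3) = (16·3032/(π·6.46×10^7))^(1/3) = 0.06206 m.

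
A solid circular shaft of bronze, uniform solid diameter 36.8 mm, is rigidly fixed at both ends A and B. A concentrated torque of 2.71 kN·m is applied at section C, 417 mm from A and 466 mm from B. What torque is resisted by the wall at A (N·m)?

With uniform GJ and both ends fixed, compatibility θ_AC = θ_CB gives T_A·a = T_B·b, together with T_A + T_B = T₀.
T_A = T₀·b/(a+b) = 2710·466/883.0 = 1430 N·m; T_B = 1280 N·m.

1430 N·m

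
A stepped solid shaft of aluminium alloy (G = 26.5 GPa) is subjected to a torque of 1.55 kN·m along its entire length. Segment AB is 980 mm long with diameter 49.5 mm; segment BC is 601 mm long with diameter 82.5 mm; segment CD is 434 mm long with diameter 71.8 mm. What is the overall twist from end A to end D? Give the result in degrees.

J_AB = π(0.0495)⁴/32 = 5.89×10^-7 m⁴; J_BC = π(0.0825)⁴/32 = 4.55×10^-6 m⁴; J_CD = π(0.0718)⁴/32 = 2.61×10^-6 m⁴.
θ = (T/G)·Σ L_i/J_i = (1550/26.5×10⁹)·(0.980/5.89×10^-7 + 0.601/4.55×10^-6 + 0.434/2.61×10^-6) = 0.1147 rad.

6.57°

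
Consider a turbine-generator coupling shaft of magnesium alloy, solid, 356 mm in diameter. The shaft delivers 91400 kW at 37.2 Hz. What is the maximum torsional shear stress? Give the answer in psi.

6400 psi

ω = 2π·37.2 = 233.7 rad/s, so T = P/ω = 91400×10³ / 233.7 = 391000 N·m.
J = πd⁴/32 = π(0.356)⁴/32 = 1.577×10^-3 m⁴.
τ_max = T·r/J = 391000 × 0.178 / 1.577×10^-3 = 4.414×10^7 Pa.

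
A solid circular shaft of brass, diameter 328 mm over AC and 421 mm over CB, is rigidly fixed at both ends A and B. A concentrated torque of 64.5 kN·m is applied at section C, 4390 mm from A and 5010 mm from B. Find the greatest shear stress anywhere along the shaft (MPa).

3.10 MPa

Compatibility: T_A·a/J_AC = T_B·b/J_CB with T_A + T_B = T₀.
J_AC = 1.14×10^-3 m⁴, J_CB = 3.08×10^-3 m⁴, so T_A = T₀·(J_AC/a)/((J_AC/a)+(J_CB/b)) = 19090 N·m, T_B = 45410 N·m.
τ in each portion: τ_AC = 2.76×10^6 Pa, τ_CB = 3.10×10^6 Pa; maximum is in CB.
τ_max = T_CB·r/J = 45410·0.210/3.08×10^-3 = 3.099×10^6 Pa.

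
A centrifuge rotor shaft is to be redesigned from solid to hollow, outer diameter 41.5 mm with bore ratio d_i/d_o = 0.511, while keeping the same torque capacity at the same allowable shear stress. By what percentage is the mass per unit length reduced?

Equal τ_max and T ⇒ the solid shaft needs d_s³ = d_o³(1−k⁴), so d_s = 41.5·(1−0.511⁴)^(1/3) = 40.53 mm.
Area ratio A_h/A_s = d_o²(1−k²)/d_s² = (1−k²)/(1−k⁴)^(2/3) = 0.7745.
Mass saving = 1 − 0.7745 = 22.6 %.

22.6 %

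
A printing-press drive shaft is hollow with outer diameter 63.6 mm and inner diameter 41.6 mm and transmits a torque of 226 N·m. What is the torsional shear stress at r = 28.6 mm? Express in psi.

J = π(d_o⁴ − d_i⁴)/32 = π(0.0636⁴ − 0.0416⁴)/32 = 1.312×10^-6 m⁴.
Shear stress varies linearly with radius: τ = T·r/J = 226.0 × 0.0286 / 1.312×10^-6 = 4.925×10^6 Pa.

714 psi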